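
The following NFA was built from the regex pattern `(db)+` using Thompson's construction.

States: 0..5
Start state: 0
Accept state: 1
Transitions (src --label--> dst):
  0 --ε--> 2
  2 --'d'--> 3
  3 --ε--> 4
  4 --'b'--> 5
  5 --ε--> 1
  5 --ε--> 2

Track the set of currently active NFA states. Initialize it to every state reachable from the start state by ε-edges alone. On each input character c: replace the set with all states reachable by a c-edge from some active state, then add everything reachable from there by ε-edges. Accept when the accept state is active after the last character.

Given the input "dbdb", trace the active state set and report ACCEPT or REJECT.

S₀ = ε-closure({0}) = {0,2}
'd' @ 1: {3,4}
'b' @ 2: {1,2,5}  ✓accept
'd' @ 3: {3,4}
'b' @ 4: {1,2,5}  ✓accept
after full input: {1,2,5}  (accept=1 in)

Answer: ACCEPT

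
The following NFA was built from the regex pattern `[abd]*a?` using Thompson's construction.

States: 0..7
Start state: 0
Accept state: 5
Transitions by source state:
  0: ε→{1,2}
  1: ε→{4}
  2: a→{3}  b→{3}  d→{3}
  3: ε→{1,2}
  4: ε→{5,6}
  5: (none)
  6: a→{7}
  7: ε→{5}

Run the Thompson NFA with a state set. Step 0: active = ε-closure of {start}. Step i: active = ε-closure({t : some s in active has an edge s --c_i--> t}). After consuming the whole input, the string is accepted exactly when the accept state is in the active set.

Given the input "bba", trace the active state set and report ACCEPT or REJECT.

S₀ = ε-closure({0}) = {0,1,2,4,5,6}
'b' @ 1: {1,2,3,4,5,6}  ✓accept
'b' @ 2: {1,2,3,4,5,6}  ✓accept
'a' @ 3: {1,2,3,4,5,6,7}  ✓accept
final: {1,2,3,4,5,6,7}; accept 5 in set

Answer: ACCEPT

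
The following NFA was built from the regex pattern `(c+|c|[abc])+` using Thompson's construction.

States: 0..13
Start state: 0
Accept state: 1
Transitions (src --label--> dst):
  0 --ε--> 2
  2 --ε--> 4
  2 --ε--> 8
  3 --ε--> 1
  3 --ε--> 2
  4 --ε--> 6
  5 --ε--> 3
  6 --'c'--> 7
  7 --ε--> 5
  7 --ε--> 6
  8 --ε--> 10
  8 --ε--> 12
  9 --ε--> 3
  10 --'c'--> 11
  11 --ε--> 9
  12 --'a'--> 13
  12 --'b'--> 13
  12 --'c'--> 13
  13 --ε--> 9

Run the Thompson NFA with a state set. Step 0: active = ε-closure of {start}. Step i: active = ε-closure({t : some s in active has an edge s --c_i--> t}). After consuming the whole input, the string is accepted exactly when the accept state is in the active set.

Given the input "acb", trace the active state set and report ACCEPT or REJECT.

Answer: ACCEPT

Steps:
start: ε-closure({0}) = {0,2,4,6,8,10,12}
'a' @ 1: {1,2,3,4,6,8,9,10,12,13}  ✓accept
'c' @ 2: {1,2,3,4,5,6,7,8,9,10,11,12,13}  ✓accept
'b' @ 3: {1,2,3,4,6,8,9,10,12,13}  ✓accept
end set {1,2,3,4,6,8,9,10,12,13} — state 1 in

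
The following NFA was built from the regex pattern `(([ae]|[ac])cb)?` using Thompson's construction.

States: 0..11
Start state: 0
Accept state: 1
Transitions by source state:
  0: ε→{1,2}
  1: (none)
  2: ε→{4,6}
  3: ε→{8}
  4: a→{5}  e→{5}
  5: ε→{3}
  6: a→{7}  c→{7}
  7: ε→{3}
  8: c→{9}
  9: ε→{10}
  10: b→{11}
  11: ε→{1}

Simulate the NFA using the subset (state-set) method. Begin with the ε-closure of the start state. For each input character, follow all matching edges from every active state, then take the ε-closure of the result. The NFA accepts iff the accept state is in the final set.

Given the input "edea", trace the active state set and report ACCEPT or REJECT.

Answer: REJECT

Derivation:
start: ε-closure({0}) = {0,1,2,4,6}
'e' @ 1: {3,5,8}
'd' @ 2: {}  — no active states
rest 'ea' ignored (set empty)
final: {}; accept 1 not in set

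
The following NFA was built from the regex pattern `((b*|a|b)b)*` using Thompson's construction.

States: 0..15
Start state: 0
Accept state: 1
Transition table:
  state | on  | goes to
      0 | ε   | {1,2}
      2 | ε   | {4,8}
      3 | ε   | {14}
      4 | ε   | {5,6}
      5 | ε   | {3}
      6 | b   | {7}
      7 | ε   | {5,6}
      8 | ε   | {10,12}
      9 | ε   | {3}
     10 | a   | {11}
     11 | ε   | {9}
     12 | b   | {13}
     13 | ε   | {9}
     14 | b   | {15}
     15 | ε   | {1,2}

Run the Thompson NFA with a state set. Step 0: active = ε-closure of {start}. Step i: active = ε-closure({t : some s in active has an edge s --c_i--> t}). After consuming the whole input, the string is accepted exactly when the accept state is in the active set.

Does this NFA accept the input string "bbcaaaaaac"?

Answer: REJECT

Steps:
start: ε-closure({0}) = {0,1,2,3,4,5,6,8,10,12,14}
'b' @ 1: {1,2,3,4,5,6,7,8,9,10,12,13,14,15}  [accepting]
'b' @ 2: {1,2,3,4,5,6,7,8,9,10,12,13,14,15}  [accepting]
'c' @ 3: {}  — no active states
rest 'aaaaaac' ignored (set empty)
final: {}; accept 1 not in set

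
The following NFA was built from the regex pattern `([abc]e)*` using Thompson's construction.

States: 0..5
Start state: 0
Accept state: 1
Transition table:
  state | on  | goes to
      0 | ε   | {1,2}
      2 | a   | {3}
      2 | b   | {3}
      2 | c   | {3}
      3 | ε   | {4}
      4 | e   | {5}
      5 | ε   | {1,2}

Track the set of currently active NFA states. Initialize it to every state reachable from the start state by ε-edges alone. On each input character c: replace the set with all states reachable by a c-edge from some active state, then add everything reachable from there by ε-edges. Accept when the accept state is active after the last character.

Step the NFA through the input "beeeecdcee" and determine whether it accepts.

initial (ε-close {0}): {0,1,2}
'b' @ 1: {3,4}
'e' @ 2: {1,2,5}  [accepting]
'e' @ 3: {}  — dead — no transitions
rest 'eecdcee' ignored (set empty)
after full input: {}  (accept=1 not in)

Answer: REJECT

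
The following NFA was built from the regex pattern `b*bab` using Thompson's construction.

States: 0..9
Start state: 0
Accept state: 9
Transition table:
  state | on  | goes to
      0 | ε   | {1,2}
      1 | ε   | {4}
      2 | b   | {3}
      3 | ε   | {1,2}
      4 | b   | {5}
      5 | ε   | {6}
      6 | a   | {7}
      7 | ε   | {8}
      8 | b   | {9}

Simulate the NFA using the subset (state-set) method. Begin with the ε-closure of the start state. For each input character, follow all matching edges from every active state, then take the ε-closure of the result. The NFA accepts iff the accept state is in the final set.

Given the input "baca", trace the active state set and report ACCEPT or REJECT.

S₀ = ε-closure({0}) = {0,1,2,4}
'b' @ 1: {1,2,3,4,5,6}
'a' @ 2: {7,8}
'c' @ 3: {}  — state set empty
rest 'a' ignored (set empty)
final: {}; accept 9 not in set

Answer: REJECT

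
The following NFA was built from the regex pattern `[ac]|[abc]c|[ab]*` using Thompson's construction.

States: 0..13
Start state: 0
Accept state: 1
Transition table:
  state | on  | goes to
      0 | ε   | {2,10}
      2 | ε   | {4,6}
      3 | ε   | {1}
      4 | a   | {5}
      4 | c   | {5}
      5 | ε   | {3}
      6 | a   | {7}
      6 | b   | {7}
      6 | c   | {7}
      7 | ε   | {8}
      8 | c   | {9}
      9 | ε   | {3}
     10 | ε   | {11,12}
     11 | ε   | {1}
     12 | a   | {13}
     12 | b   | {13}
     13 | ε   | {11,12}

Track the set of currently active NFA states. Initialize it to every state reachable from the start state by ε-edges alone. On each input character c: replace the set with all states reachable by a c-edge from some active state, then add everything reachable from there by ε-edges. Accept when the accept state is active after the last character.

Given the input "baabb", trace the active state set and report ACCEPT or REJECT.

Answer: ACCEPT

Derivation:
start: ε-closure({0}) = {0,1,2,4,6,10,11,12}
'b' @ 1: {1,7,8,11,12,13}  (accept∈set)
'a' @ 2: {1,11,12,13}  (accept∈set)
'a' @ 3: {1,11,12,13}  (accept∈set)
'b' @ 4: {1,11,12,13}  (accept∈set)
'b' @ 5: {1,11,12,13}  (accept∈set)
end set {1,11,12,13} — state 1 in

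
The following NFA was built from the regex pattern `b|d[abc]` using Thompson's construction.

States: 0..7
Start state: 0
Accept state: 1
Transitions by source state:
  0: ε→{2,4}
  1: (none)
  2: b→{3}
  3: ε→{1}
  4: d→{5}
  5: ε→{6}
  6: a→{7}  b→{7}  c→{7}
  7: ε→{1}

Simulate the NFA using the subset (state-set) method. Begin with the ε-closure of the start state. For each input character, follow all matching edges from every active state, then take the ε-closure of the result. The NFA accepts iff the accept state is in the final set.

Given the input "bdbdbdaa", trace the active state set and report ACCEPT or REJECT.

Answer: REJECT

Trace:
S₀ = ε-closure({0}) = {0,2,4}
'b' @ 1: {1,3}  ✓accept
'd' @ 2: {}  — dead — no transitions
rest 'bdbdaa' ignored (set empty)
after full input: {}  (accept=1 not in)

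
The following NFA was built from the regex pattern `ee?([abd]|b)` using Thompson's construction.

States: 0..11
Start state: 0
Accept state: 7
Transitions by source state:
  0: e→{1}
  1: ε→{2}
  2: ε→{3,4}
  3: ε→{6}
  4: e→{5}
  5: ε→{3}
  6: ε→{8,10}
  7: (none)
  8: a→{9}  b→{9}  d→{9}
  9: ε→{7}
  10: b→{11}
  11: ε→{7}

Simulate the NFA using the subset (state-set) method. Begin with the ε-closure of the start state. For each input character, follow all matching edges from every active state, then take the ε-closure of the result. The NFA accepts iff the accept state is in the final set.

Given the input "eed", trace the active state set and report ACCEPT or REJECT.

Answer: ACCEPT

Steps:
initial (ε-close {0}): {0}
'e' @ 1: {1,2,3,4,6,8,10}
'e' @ 2: {3,5,6,8,10}
'd' @ 3: {7,9}  (accept∈set)
after full input: {7,9}  (accept=7 in)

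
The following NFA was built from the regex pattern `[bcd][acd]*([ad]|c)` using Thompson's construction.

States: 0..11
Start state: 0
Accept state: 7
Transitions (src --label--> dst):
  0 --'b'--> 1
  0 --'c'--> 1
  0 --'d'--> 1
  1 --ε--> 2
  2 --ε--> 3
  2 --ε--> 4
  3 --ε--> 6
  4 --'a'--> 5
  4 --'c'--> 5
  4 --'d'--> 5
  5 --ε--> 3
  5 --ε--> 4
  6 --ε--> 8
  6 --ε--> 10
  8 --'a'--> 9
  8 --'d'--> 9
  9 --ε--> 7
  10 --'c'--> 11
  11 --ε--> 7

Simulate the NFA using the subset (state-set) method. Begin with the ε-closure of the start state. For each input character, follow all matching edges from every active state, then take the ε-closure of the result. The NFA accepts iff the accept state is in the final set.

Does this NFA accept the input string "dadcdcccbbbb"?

start: ε-closure({0}) = {0}
'd' @ 1: {1,2,3,4,6,8,10}
'a' @ 2: {3,4,5,6,7,8,9,10}  [accepting]
'd' @ 3: {3,4,5,6,7,8,9,10}  [accepting]
'c' @ 4: {3,4,5,6,7,8,10,11}  [accepting]
'd' @ 5: {3,4,5,6,7,8,9,10}  [accepting]
'c' @ 6: {3,4,5,6,7,8,10,11}  [accepting]
'c' @ 7: {3,4,5,6,7,8,10,11}  [accepting]
'c' @ 8: {3,4,5,6,7,8,10,11}  [accepting]
'b' @ 9: {}  — dead — no transitions
rest 'bbb' ignored (set empty)
after full input: {}  (accept=7 not in)

Answer: REJECT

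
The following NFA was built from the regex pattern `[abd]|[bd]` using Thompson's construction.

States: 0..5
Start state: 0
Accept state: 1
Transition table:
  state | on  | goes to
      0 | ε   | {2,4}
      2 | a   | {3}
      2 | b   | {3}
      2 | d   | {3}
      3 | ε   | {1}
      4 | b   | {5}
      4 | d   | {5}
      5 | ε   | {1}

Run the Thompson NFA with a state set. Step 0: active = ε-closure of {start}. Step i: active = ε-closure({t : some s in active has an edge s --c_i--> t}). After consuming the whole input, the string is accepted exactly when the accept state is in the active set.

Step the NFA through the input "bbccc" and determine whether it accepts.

initial (ε-close {0}): {0,2,4}
'b' @ 1: {1,3,5}  [accepting]
'b' @ 2: {}  — no active states
rest 'ccc' ignored (set empty)
end set {} — state 1 not in

Answer: REJECT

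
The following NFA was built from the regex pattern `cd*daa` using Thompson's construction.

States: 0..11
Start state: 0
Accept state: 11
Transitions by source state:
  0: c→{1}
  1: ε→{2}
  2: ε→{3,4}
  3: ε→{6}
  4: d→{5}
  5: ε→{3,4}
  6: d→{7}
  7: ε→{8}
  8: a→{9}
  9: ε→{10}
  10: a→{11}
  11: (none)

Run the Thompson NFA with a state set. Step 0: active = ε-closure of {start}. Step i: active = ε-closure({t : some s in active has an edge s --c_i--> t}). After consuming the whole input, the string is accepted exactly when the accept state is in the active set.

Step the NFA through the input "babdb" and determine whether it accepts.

Answer: REJECT

Trace:
initial (ε-close {0}): {0}
'b' @ 1: {}  — no active states
rest 'abdb' ignored (set empty)
end set {} — state 11 not in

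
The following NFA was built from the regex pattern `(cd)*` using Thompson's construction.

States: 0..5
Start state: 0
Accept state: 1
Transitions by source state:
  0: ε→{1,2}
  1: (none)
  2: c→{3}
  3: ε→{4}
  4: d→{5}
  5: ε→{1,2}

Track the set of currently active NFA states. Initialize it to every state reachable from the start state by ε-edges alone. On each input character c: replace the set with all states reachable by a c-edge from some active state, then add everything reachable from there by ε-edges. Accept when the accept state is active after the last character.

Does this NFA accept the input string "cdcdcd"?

Answer: ACCEPT

Steps:
initial (ε-close {0}): {0,1,2}
'c' @ 1: {3,4}
'd' @ 2: {1,2,5}  (accept∈set)
'c' @ 3: {3,4}
'd' @ 4: {1,2,5}  (accept∈set)
'c' @ 5: {3,4}
'd' @ 6: {1,2,5}  (accept∈set)
end set {1,2,5} — state 1 in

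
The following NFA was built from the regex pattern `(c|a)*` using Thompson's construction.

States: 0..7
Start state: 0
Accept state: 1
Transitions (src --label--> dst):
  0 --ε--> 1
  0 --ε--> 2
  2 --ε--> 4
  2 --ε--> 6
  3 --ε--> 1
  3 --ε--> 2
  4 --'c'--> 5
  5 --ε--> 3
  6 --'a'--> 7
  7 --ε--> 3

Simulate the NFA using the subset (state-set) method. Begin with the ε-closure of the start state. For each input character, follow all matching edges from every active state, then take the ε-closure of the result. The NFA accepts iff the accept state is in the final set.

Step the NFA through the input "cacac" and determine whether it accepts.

Answer: ACCEPT

Trace:
initial (ε-close {0}): {0,1,2,4,6}
'c' @ 1: {1,2,3,4,5,6}  (accept∈set)
'a' @ 2: {1,2,3,4,6,7}  (accept∈set)
'c' @ 3: {1,2,3,4,5,6}  (accept∈set)
'a' @ 4: {1,2,3,4,6,7}  (accept∈set)
'c' @ 5: {1,2,3,4,5,6}  (accept∈set)
after full input: {1,2,3,4,5,6}  (accept=1 in)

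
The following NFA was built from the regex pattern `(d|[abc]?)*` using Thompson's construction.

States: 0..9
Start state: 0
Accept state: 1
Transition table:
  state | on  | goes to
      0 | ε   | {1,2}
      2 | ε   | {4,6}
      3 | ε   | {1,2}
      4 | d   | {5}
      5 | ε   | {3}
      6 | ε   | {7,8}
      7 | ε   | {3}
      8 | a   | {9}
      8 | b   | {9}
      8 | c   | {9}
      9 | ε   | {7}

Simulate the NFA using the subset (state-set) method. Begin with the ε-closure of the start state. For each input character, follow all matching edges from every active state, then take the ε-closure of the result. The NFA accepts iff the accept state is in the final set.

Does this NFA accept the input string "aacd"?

initial (ε-close {0}): {0,1,2,3,4,6,7,8}
'a' @ 1: {1,2,3,4,6,7,8,9}  (accept∈set)
'a' @ 2: {1,2,3,4,6,7,8,9}  (accept∈set)
'c' @ 3: {1,2,3,4,6,7,8,9}  (accept∈set)
'd' @ 4: {1,2,3,4,5,6,7,8}  (accept∈set)
final: {1,2,3,4,5,6,7,8}; accept 1 in set

Answer: ACCEPT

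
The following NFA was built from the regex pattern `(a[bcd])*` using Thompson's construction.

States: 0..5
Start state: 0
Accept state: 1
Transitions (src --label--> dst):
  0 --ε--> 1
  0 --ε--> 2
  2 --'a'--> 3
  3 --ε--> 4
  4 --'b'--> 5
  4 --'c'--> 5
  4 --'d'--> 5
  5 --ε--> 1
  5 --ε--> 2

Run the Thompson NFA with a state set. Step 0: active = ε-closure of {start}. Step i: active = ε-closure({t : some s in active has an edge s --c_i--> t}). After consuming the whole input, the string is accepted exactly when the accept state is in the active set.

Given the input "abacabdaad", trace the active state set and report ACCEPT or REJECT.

S₀ = ε-closure({0}) = {0,1,2}
'a' @ 1: {3,4}
'b' @ 2: {1,2,5}  (accept∈set)
'a' @ 3: {3,4}
'c' @ 4: {1,2,5}  (accept∈set)
'a' @ 5: {3,4}
'b' @ 6: {1,2,5}  (accept∈set)
'd' @ 7: {}  — state set empty
rest 'aad' ignored (set empty)
final: {}; accept 1 not in set

Answer: REJECT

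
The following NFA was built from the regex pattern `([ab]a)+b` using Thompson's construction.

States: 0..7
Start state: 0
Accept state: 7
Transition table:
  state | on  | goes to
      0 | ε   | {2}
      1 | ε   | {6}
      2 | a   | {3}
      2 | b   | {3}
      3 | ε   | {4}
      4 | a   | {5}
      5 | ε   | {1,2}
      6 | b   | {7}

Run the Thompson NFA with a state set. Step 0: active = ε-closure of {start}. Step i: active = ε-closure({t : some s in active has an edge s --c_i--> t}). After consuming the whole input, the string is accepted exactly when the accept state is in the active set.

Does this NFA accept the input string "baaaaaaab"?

Answer: ACCEPT

Trace:
initial (ε-close {0}): {0,2}
'b' @ 1: {3,4}
'a' @ 2: {1,2,5,6}
'a' @ 3: {3,4}
'a' @ 4: {1,2,5,6}
'a' @ 5: {3,4}
'a' @ 6: {1,2,5,6}
'a' @ 7: {3,4}
'a' @ 8: {1,2,5,6}
'b' @ 9: {3,4,7}  [accepting]
final: {3,4,7}; accept 7 in set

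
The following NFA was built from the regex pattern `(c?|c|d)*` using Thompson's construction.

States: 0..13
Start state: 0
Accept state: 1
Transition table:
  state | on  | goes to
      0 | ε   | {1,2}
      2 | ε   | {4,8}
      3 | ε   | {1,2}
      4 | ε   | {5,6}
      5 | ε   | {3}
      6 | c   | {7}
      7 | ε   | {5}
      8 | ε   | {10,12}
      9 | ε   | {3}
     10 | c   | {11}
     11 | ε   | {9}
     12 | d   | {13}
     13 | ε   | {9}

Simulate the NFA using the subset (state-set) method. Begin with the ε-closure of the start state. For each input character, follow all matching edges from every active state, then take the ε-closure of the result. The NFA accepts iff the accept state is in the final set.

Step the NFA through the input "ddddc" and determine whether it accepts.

start: ε-closure({0}) = {0,1,2,3,4,5,6,8,10,12}
'd' @ 1: {1,2,3,4,5,6,8,9,10,12,13}  (accept∈set)
'd' @ 2: {1,2,3,4,5,6,8,9,10,12,13}  (accept∈set)
'd' @ 3: {1,2,3,4,5,6,8,9,10,12,13}  (accept∈set)
'd' @ 4: {1,2,3,4,5,6,8,9,10,12,13}  (accept∈set)
'c' @ 5: {1,2,3,4,5,6,7,8,9,10,11,12}  (accept∈set)
final: {1,2,3,4,5,6,7,8,9,10,11,12}; accept 1 in set

Answer: ACCEPT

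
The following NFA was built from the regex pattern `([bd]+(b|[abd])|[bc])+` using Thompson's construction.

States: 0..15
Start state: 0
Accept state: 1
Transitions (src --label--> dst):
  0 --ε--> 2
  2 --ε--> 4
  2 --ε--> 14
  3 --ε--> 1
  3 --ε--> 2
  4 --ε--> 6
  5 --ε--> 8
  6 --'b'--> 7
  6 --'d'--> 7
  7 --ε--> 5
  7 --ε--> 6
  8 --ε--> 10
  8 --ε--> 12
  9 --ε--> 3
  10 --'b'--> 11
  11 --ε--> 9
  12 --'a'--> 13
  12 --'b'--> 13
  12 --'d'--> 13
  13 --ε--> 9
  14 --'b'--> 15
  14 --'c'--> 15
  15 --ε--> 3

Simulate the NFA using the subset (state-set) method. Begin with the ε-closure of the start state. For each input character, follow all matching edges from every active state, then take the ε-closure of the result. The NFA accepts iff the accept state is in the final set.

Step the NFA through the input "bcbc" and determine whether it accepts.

Answer: ACCEPT

Derivation:
S₀ = ε-closure({0}) = {0,2,4,6,14}
'b' @ 1: {1,2,3,4,5,6,7,8,10,12,14,15}  [accepting]
'c' @ 2: {1,2,3,4,6,14,15}  [accepting]
'b' @ 3: {1,2,3,4,5,6,7,8,10,12,14,15}  [accepting]
'c' @ 4: {1,2,3,4,6,14,15}  [accepting]
final: {1,2,3,4,6,14,15}; accept 1 in set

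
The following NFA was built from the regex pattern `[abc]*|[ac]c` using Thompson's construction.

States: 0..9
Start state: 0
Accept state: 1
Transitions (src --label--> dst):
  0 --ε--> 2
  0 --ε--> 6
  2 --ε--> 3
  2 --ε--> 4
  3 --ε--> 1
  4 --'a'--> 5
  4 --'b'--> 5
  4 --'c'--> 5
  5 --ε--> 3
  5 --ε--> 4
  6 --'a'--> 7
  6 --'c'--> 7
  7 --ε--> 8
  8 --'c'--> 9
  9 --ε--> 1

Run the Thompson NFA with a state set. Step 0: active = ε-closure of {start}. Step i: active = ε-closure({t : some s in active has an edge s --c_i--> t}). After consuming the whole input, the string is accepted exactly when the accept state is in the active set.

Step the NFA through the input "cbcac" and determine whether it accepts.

Answer: ACCEPT

Trace:
S₀ = ε-closure({0}) = {0,1,2,3,4,6}
'c' @ 1: {1,3,4,5,7,8}  ✓accept
'b' @ 2: {1,3,4,5}  ✓accept
'c' @ 3: {1,3,4,5}  ✓accept
'a' @ 4: {1,3,4,5}  ✓accept
'c' @ 5: {1,3,4,5}  ✓accept
end set {1,3,4,5} — state 1 in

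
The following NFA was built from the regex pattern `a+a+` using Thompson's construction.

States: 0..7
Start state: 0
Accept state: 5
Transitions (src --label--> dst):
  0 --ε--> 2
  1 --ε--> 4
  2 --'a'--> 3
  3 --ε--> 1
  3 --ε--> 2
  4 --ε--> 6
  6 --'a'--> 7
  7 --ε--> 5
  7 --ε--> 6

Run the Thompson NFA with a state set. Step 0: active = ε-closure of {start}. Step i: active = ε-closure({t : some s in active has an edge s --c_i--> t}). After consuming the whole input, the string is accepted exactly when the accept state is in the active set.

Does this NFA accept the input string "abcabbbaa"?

Answer: REJECT

Derivation:
initial (ε-close {0}): {0,2}
'a' @ 1: {1,2,3,4,6}
'b' @ 2: {}  — state set empty
rest 'cabbbaa' ignored (set empty)
after full input: {}  (accept=5 not in)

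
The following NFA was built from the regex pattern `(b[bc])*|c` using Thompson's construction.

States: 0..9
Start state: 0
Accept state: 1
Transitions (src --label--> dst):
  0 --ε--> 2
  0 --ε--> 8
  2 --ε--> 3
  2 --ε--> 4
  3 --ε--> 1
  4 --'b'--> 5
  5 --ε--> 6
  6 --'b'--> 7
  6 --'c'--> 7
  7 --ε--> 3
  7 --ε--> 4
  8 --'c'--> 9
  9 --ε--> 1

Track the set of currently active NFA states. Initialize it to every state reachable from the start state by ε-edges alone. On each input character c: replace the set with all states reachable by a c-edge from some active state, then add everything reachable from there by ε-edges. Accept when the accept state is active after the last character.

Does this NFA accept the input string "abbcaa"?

start: ε-closure({0}) = {0,1,2,3,4,8}
'a' @ 1: {}  — state set empty
rest 'bbcaa' ignored (set empty)
end set {} — state 1 not in

Answer: REJECT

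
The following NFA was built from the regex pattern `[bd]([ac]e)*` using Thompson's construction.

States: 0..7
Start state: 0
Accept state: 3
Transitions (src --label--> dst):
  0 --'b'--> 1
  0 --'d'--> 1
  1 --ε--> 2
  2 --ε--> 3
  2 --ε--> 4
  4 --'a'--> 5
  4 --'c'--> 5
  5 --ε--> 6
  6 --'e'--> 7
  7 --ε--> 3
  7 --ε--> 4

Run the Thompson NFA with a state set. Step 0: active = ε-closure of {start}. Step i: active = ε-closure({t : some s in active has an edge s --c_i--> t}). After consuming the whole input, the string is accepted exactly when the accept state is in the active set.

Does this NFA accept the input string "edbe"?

initial (ε-close {0}): {0}
'e' @ 1: {}  — dead — no transitions
rest 'dbe' ignored (set empty)
after full input: {}  (accept=3 not in)

Answer: REJECT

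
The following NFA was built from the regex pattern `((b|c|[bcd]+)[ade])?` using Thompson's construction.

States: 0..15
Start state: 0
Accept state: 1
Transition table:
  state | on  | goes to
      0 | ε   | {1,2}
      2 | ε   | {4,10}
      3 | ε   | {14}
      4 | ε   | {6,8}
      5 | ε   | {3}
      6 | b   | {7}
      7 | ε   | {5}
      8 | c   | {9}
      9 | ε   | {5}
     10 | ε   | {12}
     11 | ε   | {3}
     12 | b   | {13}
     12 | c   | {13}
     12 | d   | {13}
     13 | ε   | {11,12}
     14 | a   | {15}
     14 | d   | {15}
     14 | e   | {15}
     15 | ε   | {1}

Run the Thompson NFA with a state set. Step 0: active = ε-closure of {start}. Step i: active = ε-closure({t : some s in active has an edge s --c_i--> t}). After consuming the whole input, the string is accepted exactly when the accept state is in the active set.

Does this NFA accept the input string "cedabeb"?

Answer: REJECT

Derivation:
initial (ε-close {0}): {0,1,2,4,6,8,10,12}
'c' @ 1: {3,5,9,11,12,13,14}
'e' @ 2: {1,15}  (accept∈set)
'd' @ 3: {}  — state set empty
rest 'abeb' ignored (set empty)
final: {}; accept 1 not in set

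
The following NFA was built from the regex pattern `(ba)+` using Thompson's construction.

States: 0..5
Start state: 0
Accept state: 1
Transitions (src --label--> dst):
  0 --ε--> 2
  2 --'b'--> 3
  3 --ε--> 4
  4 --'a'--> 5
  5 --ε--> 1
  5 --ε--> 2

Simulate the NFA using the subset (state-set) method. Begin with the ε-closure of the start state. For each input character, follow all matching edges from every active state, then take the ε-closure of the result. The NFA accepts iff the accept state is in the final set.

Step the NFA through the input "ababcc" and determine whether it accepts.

start: ε-closure({0}) = {0,2}
'a' @ 1: {}  — dead — no transitions
rest 'babcc' ignored (set empty)
final: {}; accept 1 not in set

Answer: REJECT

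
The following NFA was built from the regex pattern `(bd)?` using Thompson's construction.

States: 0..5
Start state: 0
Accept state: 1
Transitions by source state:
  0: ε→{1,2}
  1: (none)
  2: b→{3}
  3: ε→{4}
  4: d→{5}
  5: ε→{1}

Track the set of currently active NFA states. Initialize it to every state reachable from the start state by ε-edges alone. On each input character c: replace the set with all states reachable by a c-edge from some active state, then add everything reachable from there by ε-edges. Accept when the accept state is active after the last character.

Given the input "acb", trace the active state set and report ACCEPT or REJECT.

Answer: REJECT

Trace:
S₀ = ε-closure({0}) = {0,1,2}
'a' @ 1: {}  — state set empty
rest 'cb' ignored (set empty)
end set {} — state 1 not in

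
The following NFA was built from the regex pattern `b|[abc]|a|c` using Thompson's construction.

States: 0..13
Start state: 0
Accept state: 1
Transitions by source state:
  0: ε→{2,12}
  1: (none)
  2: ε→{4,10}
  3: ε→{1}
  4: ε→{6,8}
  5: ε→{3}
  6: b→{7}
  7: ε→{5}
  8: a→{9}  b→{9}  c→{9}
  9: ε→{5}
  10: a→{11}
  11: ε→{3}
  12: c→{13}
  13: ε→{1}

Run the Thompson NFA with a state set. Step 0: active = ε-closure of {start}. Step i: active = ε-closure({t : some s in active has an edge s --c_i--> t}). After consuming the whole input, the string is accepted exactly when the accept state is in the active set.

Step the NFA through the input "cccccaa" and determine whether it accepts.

S₀ = ε-closure({0}) = {0,2,4,6,8,10,12}
'c' @ 1: {1,3,5,9,13}  [accepting]
'c' @ 2: {}  — state set empty
rest 'cccaa' ignored (set empty)
after full input: {}  (accept=1 not in)

Answer: REJECT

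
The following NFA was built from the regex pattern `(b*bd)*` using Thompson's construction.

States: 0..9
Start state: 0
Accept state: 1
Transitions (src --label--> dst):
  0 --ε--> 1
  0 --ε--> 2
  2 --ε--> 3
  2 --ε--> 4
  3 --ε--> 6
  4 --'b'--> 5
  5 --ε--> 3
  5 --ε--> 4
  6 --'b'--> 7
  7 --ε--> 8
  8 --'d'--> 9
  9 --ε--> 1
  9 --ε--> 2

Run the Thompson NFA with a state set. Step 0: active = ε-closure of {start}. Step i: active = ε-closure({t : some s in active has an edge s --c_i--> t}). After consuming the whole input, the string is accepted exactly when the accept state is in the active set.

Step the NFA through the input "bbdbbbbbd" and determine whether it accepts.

Answer: ACCEPT

Trace:
S₀ = ε-closure({0}) = {0,1,2,3,4,6}
'b' @ 1: {3,4,5,6,7,8}
'b' @ 2: {3,4,5,6,7,8}
'd' @ 3: {1,2,3,4,6,9}  [accepting]
'b' @ 4: {3,4,5,6,7,8}
'b' @ 5: {3,4,5,6,7,8}
'b' @ 6: {3,4,5,6,7,8}
'b' @ 7: {3,4,5,6,7,8}
'b' @ 8: {3,4,5,6,7,8}
'd' @ 9: {1,2,3,4,6,9}  [accepting]
end set {1,2,3,4,6,9} — state 1 in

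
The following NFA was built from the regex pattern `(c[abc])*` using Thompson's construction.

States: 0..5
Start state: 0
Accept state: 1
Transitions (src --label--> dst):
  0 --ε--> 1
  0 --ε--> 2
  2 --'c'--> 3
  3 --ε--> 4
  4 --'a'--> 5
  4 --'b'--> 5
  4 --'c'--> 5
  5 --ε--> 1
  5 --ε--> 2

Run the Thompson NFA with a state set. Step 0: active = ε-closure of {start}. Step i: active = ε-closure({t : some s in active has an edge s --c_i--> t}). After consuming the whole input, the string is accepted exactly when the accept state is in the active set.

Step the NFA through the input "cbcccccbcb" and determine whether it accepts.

initial (ε-close {0}): {0,1,2}
'c' @ 1: {3,4}
'b' @ 2: {1,2,5}  (accept∈set)
'c' @ 3: {3,4}
'c' @ 4: {1,2,5}  (accept∈set)
'c' @ 5: {3,4}
'c' @ 6: {1,2,5}  (accept∈set)
'c' @ 7: {3,4}
'b' @ 8: {1,2,5}  (accept∈set)
'c' @ 9: {3,4}
'b' @ 10: {1,2,5}  (accept∈set)
after full input: {1,2,5}  (accept=1 in)

Answer: ACCEPT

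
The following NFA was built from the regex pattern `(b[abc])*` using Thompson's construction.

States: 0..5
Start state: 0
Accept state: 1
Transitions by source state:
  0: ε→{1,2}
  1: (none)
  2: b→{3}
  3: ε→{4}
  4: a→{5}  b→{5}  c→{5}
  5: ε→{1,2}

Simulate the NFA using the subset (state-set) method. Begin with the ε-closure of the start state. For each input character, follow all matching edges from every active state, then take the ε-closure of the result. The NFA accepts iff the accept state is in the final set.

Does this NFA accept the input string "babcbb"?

Answer: ACCEPT

Trace:
start: ε-closure({0}) = {0,1,2}
'b' @ 1: {3,4}
'a' @ 2: {1,2,5}  ✓accept
'b' @ 3: {3,4}
'c' @ 4: {1,2,5}  ✓accept
'b' @ 5: {3,4}
'b' @ 6: {1,2,5}  ✓accept
final: {1,2,5}; accept 1 in set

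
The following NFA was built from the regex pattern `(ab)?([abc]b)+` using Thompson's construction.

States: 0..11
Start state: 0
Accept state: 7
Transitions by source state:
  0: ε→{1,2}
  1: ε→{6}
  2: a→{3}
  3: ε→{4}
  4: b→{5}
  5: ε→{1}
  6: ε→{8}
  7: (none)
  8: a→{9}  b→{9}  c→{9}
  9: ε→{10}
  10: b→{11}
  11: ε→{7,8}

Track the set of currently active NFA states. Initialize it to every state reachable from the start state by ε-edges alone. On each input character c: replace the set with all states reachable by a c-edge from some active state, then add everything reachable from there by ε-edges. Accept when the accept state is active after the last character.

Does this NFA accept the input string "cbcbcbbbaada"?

Answer: REJECT

Trace:
initial (ε-close {0}): {0,1,2,6,8}
'c' @ 1: {9,10}
'b' @ 2: {7,8,11}  (accept∈set)
'c' @ 3: {9,10}
'b' @ 4: {7,8,11}  (accept∈set)
'c' @ 5: {9,10}
'b' @ 6: {7,8,11}  (accept∈set)
'b' @ 7: {9,10}
'b' @ 8: {7,8,11}  (accept∈set)
'a' @ 9: {9,10}
'a' @ 10: {}  — dead — no transitions
rest 'da' ignored (set empty)
final: {}; accept 7 not in set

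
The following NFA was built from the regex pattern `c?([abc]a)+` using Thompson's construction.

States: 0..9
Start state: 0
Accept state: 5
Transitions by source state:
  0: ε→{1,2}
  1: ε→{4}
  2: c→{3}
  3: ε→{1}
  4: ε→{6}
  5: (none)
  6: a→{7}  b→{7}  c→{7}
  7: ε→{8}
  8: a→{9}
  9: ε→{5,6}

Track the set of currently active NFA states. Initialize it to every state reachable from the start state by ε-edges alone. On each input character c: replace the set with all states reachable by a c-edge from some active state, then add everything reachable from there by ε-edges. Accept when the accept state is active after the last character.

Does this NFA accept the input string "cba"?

S₀ = ε-closure({0}) = {0,1,2,4,6}
'c' @ 1: {1,3,4,6,7,8}
'b' @ 2: {7,8}
'a' @ 3: {5,6,9}  ✓accept
end set {5,6,9} — state 5 in

Answer: ACCEPT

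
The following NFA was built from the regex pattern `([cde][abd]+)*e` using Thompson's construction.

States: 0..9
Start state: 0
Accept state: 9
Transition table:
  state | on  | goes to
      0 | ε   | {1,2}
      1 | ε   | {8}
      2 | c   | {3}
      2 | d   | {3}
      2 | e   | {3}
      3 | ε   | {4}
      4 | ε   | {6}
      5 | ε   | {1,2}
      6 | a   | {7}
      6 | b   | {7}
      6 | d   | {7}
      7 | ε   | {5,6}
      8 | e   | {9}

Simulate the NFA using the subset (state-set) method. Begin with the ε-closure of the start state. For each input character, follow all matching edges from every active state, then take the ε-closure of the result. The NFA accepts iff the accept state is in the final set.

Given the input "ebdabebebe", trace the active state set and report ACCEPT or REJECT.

initial (ε-close {0}): {0,1,2,8}
'e' @ 1: {3,4,6,9}  ✓accept
'b' @ 2: {1,2,5,6,7,8}
'd' @ 3: {1,2,3,4,5,6,7,8}
'a' @ 4: {1,2,5,6,7,8}
'b' @ 5: {1,2,5,6,7,8}
'e' @ 6: {3,4,6,9}  ✓accept
'b' @ 7: {1,2,5,6,7,8}
'e' @ 8: {3,4,6,9}  ✓accept
'b' @ 9: {1,2,5,6,7,8}
'e' @ 10: {3,4,6,9}  ✓accept
end set {3,4,6,9} — state 9 in

Answer: ACCEPT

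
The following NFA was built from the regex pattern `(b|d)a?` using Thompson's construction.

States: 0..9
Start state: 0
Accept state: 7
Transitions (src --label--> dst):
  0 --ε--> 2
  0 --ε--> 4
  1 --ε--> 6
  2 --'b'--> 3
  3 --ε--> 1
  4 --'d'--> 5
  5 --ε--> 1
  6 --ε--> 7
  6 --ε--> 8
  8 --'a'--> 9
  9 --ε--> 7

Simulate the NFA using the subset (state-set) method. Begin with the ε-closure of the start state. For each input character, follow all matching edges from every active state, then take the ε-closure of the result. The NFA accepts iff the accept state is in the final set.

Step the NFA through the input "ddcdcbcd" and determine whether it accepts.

initial (ε-close {0}): {0,2,4}
'd' @ 1: {1,5,6,7,8}  ✓accept
'd' @ 2: {}  — state set empty
rest 'cdcbcd' ignored (set empty)
after full input: {}  (accept=7 not in)

Answer: REJECT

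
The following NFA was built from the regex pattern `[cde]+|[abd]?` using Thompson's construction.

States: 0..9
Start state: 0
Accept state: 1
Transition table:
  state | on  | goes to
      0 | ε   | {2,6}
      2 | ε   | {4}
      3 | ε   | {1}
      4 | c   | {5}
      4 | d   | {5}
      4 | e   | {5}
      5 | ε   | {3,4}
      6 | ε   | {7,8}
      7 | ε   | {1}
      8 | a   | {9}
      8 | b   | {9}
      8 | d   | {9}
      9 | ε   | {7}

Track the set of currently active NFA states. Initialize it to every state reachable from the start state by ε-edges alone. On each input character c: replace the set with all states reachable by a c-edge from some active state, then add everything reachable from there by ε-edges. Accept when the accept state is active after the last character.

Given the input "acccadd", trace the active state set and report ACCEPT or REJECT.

Answer: REJECT

Derivation:
start: ε-closure({0}) = {0,1,2,4,6,7,8}
'a' @ 1: {1,7,9}  (accept∈set)
'c' @ 2: {}  — no active states
rest 'ccadd' ignored (set empty)
end set {} — state 1 not in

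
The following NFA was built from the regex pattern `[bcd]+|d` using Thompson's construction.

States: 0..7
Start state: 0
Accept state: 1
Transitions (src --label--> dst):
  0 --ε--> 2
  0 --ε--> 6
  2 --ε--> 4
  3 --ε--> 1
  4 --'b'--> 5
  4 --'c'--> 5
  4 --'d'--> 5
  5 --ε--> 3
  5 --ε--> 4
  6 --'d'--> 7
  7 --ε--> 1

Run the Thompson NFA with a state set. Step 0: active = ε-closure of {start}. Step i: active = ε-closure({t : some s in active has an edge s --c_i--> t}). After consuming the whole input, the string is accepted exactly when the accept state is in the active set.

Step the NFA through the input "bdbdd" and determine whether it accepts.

Answer: ACCEPT

Trace:
start: ε-closure({0}) = {0,2,4,6}
'b' @ 1: {1,3,4,5}  (accept∈set)
'd' @ 2: {1,3,4,5}  (accept∈set)
'b' @ 3: {1,3,4,5}  (accept∈set)
'd' @ 4: {1,3,4,5}  (accept∈set)
'd' @ 5: {1,3,4,5}  (accept∈set)
final: {1,3,4,5}; accept 1 in set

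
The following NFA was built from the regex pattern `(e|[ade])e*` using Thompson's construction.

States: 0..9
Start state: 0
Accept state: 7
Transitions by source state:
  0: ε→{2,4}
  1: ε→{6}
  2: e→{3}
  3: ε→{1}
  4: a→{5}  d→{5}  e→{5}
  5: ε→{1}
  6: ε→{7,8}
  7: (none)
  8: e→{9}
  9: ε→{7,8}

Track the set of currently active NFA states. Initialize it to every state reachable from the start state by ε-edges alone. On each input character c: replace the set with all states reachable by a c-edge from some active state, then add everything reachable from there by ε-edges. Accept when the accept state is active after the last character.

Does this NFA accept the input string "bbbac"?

S₀ = ε-closure({0}) = {0,2,4}
'b' @ 1: {}  — no active states
rest 'bbac' ignored (set empty)
final: {}; accept 7 not in set

Answer: REJECT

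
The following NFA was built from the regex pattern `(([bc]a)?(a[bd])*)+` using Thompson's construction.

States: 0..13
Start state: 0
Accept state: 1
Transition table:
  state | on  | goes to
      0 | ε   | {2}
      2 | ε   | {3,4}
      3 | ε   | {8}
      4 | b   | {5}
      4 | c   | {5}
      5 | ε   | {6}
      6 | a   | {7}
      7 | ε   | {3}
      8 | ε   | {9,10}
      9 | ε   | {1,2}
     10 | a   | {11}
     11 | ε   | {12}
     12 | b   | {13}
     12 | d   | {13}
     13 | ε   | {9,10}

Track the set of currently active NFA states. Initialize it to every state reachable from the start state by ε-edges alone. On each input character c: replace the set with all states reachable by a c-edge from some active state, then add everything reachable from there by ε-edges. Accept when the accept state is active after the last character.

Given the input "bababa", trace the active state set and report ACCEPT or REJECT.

Answer: ACCEPT

Derivation:
S₀ = ε-closure({0}) = {0,1,2,3,4,8,9,10}
'b' @ 1: {5,6}
'a' @ 2: {1,2,3,4,7,8,9,10}  (accept∈set)
'b' @ 3: {5,6}
'a' @ 4: {1,2,3,4,7,8,9,10}  (accept∈set)
'b' @ 5: {5,6}
'a' @ 6: {1,2,3,4,7,8,9,10}  (accept∈set)
after full input: {1,2,3,4,7,8,9,10}  (accept=1 in)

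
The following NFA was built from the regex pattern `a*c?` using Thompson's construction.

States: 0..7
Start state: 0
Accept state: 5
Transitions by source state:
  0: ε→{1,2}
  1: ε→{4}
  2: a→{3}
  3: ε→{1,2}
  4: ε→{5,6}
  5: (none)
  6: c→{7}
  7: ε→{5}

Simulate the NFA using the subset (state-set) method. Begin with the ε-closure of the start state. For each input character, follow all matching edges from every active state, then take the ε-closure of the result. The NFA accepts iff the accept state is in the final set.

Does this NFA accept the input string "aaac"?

initial (ε-close {0}): {0,1,2,4,5,6}
'a' @ 1: {1,2,3,4,5,6}  ✓accept
'a' @ 2: {1,2,3,4,5,6}  ✓accept
'a' @ 3: {1,2,3,4,5,6}  ✓accept
'c' @ 4: {5,7}  ✓accept
end set {5,7} — state 5 in

Answer: ACCEPT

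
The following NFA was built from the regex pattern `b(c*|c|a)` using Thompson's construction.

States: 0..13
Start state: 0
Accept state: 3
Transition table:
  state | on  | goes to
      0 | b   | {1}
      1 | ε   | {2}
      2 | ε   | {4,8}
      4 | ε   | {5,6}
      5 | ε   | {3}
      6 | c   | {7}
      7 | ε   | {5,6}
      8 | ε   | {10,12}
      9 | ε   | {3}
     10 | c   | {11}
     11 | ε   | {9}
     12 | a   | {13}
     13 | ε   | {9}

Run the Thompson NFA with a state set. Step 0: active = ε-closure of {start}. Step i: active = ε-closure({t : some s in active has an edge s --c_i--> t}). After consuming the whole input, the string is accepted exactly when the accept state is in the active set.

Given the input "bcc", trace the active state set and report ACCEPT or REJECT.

Answer: ACCEPT

Trace:
S₀ = ε-closure({0}) = {0}
'b' @ 1: {1,2,3,4,5,6,8,10,12}  ✓accept
'c' @ 2: {3,5,6,7,9,11}  ✓accept
'c' @ 3: {3,5,6,7}  ✓accept
after full input: {3,5,6,7}  (accept=3 in)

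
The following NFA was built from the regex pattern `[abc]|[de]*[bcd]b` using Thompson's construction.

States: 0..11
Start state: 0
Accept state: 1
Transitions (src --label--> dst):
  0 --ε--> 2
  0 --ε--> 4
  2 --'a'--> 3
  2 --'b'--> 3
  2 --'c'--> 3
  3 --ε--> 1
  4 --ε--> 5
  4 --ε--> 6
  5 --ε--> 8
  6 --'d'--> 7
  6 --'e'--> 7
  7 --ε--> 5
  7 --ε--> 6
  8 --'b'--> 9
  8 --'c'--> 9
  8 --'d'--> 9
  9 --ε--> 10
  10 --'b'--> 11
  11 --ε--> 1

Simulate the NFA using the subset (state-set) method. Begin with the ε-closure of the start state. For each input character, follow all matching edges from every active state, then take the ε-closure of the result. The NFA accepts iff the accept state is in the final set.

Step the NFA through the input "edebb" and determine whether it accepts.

Answer: ACCEPT

Steps:
initial (ε-close {0}): {0,2,4,5,6,8}
'e' @ 1: {5,6,7,8}
'd' @ 2: {5,6,7,8,9,10}
'e' @ 3: {5,6,7,8}
'b' @ 4: {9,10}
'b' @ 5: {1,11}  (accept∈set)
end set {1,11} — state 1 in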